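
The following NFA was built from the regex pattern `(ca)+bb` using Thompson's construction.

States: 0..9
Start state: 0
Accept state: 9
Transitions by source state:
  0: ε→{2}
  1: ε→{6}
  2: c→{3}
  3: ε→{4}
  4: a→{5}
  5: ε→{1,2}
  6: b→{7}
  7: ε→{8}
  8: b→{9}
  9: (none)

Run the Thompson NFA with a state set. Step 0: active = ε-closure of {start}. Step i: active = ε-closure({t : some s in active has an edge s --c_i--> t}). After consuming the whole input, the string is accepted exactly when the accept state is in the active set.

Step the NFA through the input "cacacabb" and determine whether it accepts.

initial (ε-close {0}): {0,2}
'c' @ 1: {3,4}
'a' @ 2: {1,2,5,6}
'c' @ 3: {3,4}
'a' @ 4: {1,2,5,6}
'c' @ 5: {3,4}
'a' @ 6: {1,2,5,6}
'b' @ 7: {7,8}
'b' @ 8: {9}  ✓accept
end set {9} — state 9 in

Answer: ACCEPT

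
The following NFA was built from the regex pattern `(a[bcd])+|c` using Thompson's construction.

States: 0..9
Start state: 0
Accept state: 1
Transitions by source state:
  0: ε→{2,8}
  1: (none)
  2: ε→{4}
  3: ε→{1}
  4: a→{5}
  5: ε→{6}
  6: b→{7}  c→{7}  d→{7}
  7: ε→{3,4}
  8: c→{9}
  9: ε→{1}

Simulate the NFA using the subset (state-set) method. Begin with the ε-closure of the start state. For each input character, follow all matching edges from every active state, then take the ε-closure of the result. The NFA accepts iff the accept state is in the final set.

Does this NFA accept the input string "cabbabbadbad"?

initial (ε-close {0}): {0,2,4,8}
'c' @ 1: {1,9}  ✓accept
'a' @ 2: {}  — dead — no transitions
rest 'bbabbadbad' ignored (set empty)
after full input: {}  (accept=1 not in)

Answer: REJECT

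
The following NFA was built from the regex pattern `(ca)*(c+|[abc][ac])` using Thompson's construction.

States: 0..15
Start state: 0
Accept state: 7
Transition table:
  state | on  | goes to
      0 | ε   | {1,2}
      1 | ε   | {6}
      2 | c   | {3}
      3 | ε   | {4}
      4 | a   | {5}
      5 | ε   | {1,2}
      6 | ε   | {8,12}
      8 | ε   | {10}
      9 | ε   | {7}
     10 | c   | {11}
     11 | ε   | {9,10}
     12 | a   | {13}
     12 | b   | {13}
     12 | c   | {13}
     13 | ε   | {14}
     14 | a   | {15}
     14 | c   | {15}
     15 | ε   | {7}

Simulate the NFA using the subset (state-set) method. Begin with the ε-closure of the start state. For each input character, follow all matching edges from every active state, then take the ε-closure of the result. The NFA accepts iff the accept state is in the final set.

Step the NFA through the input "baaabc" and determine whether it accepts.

Answer: REJECT

Steps:
initial (ε-close {0}): {0,1,2,6,8,10,12}
'b' @ 1: {13,14}
'a' @ 2: {7,15}  [accepting]
'a' @ 3: {}  — state set empty
rest 'abc' ignored (set empty)
after full input: {}  (accept=7 not in)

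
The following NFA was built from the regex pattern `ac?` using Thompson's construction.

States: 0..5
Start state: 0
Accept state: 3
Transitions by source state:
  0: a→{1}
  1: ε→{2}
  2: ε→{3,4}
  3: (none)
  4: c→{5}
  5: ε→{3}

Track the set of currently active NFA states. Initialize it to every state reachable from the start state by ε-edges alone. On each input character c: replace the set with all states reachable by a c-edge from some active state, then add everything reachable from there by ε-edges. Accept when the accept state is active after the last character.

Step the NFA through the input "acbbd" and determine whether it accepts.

Answer: REJECT

Trace:
initial (ε-close {0}): {0}
'a' @ 1: {1,2,3,4}  [accepting]
'c' @ 2: {3,5}  [accepting]
'b' @ 3: {}  — dead — no transitions
rest 'bd' ignored (set empty)
after full input: {}  (accept=3 not in)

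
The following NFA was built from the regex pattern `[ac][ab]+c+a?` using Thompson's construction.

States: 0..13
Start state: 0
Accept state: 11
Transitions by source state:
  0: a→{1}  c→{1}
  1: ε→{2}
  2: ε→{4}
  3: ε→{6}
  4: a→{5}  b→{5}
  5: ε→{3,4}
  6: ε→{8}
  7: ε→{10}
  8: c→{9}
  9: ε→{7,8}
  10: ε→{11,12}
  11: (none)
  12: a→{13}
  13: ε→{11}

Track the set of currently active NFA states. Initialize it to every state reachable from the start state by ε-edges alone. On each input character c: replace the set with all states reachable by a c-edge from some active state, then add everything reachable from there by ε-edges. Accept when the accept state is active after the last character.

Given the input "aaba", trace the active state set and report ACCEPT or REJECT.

Answer: REJECT

Trace:
initial (ε-close {0}): {0}
'a' @ 1: {1,2,4}
'a' @ 2: {3,4,5,6,8}
'b' @ 3: {3,4,5,6,8}
'a' @ 4: {3,4,5,6,8}
end set {3,4,5,6,8} — state 11 not in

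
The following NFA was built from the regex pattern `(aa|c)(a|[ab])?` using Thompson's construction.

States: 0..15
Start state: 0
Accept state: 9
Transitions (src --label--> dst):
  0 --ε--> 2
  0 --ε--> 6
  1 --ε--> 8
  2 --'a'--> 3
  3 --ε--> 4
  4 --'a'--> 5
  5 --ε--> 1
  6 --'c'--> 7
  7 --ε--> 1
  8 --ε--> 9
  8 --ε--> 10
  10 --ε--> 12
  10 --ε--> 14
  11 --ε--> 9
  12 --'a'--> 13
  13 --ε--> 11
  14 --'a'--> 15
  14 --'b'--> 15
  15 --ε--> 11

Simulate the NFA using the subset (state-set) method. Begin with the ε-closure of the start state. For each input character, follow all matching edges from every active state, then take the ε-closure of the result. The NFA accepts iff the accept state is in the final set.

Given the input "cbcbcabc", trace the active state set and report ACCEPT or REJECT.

Answer: REJECT

Steps:
initial (ε-close {0}): {0,2,6}
'c' @ 1: {1,7,8,9,10,12,14}  (accept∈set)
'b' @ 2: {9,11,15}  (accept∈set)
'c' @ 3: {}  — no active states
rest 'bcabc' ignored (set empty)
after full input: {}  (accept=9 not in)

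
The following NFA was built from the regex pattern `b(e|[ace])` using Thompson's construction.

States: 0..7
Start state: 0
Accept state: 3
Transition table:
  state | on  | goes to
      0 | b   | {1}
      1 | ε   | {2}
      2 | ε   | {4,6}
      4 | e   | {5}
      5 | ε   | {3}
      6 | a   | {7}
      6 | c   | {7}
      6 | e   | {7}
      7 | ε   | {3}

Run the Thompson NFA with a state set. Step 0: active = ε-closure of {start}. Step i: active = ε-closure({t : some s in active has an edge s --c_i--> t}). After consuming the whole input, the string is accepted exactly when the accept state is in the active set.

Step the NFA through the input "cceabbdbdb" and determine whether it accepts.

Answer: REJECT

Steps:
initial (ε-close {0}): {0}
'c' @ 1: {}  — state set empty
rest 'ceabbdbdb' ignored (set empty)
final: {}; accept 3 not in set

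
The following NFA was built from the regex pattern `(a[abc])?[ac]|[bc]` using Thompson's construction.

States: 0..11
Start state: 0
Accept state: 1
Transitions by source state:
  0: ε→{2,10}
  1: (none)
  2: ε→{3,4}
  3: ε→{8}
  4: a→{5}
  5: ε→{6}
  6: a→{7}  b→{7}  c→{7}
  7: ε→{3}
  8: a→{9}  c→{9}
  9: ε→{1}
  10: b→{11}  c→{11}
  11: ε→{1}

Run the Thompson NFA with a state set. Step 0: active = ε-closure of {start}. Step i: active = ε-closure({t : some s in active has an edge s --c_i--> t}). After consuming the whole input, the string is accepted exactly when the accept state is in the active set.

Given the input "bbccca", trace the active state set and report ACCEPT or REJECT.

start: ε-closure({0}) = {0,2,3,4,8,10}
'b' @ 1: {1,11}  ✓accept
'b' @ 2: {}  — state set empty
rest 'ccca' ignored (set empty)
final: {}; accept 1 not in set

Answer: REJECT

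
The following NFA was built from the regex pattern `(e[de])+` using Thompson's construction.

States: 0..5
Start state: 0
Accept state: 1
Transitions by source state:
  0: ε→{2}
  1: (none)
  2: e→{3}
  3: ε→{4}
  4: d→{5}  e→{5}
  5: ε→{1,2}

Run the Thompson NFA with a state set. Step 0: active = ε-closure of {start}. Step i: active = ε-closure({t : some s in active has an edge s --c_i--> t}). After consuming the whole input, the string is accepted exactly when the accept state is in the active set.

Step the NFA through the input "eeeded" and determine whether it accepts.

S₀ = ε-closure({0}) = {0,2}
'e' @ 1: {3,4}
'e' @ 2: {1,2,5}  [accepting]
'e' @ 3: {3,4}
'd' @ 4: {1,2,5}  [accepting]
'e' @ 5: {3,4}
'd' @ 6: {1,2,5}  [accepting]
after full input: {1,2,5}  (accept=1 in)

Answer: ACCEPT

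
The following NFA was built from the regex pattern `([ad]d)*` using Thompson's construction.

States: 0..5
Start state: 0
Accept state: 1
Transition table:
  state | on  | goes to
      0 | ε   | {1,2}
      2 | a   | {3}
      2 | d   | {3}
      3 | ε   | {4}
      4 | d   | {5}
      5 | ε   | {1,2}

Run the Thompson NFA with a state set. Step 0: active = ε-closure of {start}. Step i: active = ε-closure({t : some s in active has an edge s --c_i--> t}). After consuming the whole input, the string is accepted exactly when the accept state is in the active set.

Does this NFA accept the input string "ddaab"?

initial (ε-close {0}): {0,1,2}
'd' @ 1: {3,4}
'd' @ 2: {1,2,5}  (accept∈set)
'a' @ 3: {3,4}
'a' @ 4: {}  — dead — no transitions
rest 'b' ignored (set empty)
final: {}; accept 1 not in set

Answer: REJECT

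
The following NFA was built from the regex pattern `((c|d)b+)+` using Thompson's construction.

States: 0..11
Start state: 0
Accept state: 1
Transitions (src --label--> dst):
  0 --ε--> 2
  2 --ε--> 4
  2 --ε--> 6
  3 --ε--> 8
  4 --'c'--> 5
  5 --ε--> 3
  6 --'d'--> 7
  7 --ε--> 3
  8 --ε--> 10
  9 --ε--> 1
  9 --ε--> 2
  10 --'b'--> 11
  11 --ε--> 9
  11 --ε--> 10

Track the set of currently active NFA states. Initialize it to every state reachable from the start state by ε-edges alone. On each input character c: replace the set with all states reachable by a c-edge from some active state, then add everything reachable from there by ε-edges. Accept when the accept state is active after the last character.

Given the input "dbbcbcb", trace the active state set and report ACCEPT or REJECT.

initial (ε-close {0}): {0,2,4,6}
'd' @ 1: {3,7,8,10}
'b' @ 2: {1,2,4,6,9,10,11}  [accepting]
'b' @ 3: {1,2,4,6,9,10,11}  [accepting]
'c' @ 4: {3,5,8,10}
'b' @ 5: {1,2,4,6,9,10,11}  [accepting]
'c' @ 6: {3,5,8,10}
'b' @ 7: {1,2,4,6,9,10,11}  [accepting]
after full input: {1,2,4,6,9,10,11}  (accept=1 in)

Answer: ACCEPT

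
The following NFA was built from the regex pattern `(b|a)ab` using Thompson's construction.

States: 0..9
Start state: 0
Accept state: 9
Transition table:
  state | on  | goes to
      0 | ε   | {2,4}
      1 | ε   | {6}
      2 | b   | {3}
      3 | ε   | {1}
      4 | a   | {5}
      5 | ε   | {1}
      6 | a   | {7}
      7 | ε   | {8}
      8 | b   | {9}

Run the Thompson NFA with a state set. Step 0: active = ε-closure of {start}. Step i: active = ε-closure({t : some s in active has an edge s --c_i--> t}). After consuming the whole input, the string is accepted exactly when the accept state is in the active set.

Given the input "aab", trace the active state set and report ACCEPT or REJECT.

S₀ = ε-closure({0}) = {0,2,4}
'a' @ 1: {1,5,6}
'a' @ 2: {7,8}
'b' @ 3: {9}  ✓accept
final: {9}; accept 9 in set

Answer: ACCEPT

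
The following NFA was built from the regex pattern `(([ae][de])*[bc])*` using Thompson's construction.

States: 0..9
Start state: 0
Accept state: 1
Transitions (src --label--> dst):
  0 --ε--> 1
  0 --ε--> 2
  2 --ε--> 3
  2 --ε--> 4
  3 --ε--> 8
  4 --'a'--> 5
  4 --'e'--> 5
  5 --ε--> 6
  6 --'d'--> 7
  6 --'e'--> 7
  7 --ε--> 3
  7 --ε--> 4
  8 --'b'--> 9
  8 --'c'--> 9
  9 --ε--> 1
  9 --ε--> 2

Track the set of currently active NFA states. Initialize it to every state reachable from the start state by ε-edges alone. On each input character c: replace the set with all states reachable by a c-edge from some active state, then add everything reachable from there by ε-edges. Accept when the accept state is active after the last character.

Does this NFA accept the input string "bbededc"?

initial (ε-close {0}): {0,1,2,3,4,8}
'b' @ 1: {1,2,3,4,8,9}  [accepting]
'b' @ 2: {1,2,3,4,8,9}  [accepting]
'e' @ 3: {5,6}
'd' @ 4: {3,4,7,8}
'e' @ 5: {5,6}
'd' @ 6: {3,4,7,8}
'c' @ 7: {1,2,3,4,8,9}  [accepting]
after full input: {1,2,3,4,8,9}  (accept=1 in)

Answer: ACCEPT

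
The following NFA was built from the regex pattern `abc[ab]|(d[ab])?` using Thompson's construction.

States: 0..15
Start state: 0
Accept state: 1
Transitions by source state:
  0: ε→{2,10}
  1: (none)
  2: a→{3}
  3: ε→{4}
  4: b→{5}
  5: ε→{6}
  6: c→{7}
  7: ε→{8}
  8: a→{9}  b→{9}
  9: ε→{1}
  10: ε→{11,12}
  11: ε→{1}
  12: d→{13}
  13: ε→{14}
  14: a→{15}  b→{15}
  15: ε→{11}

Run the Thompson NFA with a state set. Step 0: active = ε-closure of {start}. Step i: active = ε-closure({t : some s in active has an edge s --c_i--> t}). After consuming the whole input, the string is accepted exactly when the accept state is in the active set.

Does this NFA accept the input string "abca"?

start: ε-closure({0}) = {0,1,2,10,11,12}
'a' @ 1: {3,4}
'b' @ 2: {5,6}
'c' @ 3: {7,8}
'a' @ 4: {1,9}  [accepting]
end set {1,9} — state 1 in

Answer: ACCEPT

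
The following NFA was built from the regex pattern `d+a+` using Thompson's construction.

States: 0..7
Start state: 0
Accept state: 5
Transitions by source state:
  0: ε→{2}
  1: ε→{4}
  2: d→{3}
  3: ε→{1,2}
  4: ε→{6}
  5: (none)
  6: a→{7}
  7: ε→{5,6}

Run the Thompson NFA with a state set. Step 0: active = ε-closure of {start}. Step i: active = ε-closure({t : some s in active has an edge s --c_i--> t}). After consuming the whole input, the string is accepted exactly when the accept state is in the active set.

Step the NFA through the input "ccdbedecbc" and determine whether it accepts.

start: ε-closure({0}) = {0,2}
'c' @ 1: {}  — no active states
rest 'cdbedecbc' ignored (set empty)
end set {} — state 5 not in

Answer: REJECT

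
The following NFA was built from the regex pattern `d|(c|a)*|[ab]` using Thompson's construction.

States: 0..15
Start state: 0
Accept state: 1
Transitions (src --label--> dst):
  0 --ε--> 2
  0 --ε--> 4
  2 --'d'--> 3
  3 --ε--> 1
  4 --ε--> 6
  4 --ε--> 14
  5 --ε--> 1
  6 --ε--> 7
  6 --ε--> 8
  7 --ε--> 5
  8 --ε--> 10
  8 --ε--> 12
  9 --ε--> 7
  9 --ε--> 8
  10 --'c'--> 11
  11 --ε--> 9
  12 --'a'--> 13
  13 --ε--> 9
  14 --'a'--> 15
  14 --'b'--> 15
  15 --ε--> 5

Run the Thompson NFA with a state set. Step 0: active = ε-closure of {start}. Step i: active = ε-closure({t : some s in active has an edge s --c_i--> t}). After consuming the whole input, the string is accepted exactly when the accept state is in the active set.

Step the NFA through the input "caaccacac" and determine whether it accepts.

Answer: ACCEPT

Derivation:
S₀ = ε-closure({0}) = {0,1,2,4,5,6,7,8,10,12,14}
'c' @ 1: {1,5,7,8,9,10,11,12}  [accepting]
'a' @ 2: {1,5,7,8,9,10,12,13}  [accepting]
'a' @ 3: {1,5,7,8,9,10,12,13}  [accepting]
'c' @ 4: {1,5,7,8,9,10,11,12}  [accepting]
'c' @ 5: {1,5,7,8,9,10,11,12}  [accepting]
'a' @ 6: {1,5,7,8,9,10,12,13}  [accepting]
'c' @ 7: {1,5,7,8,9,10,11,12}  [accepting]
'a' @ 8: {1,5,7,8,9,10,12,13}  [accepting]
'c' @ 9: {1,5,7,8,9,10,11,12}  [accepting]
final: {1,5,7,8,9,10,11,12}; accept 1 in set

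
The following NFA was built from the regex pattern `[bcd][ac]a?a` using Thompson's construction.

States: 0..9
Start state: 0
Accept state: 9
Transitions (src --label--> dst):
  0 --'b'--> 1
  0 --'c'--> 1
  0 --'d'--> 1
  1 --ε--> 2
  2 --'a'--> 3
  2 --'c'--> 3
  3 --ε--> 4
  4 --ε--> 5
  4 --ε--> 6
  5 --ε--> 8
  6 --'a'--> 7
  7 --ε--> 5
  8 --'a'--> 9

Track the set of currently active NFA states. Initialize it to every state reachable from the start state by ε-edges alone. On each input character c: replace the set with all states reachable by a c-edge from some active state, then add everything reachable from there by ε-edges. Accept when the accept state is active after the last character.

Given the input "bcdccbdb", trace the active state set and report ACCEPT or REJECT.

Answer: REJECT

Derivation:
start: ε-closure({0}) = {0}
'b' @ 1: {1,2}
'c' @ 2: {3,4,5,6,8}
'd' @ 3: {}  — dead — no transitions
rest 'ccbdb' ignored (set empty)
end set {} — state 9 not in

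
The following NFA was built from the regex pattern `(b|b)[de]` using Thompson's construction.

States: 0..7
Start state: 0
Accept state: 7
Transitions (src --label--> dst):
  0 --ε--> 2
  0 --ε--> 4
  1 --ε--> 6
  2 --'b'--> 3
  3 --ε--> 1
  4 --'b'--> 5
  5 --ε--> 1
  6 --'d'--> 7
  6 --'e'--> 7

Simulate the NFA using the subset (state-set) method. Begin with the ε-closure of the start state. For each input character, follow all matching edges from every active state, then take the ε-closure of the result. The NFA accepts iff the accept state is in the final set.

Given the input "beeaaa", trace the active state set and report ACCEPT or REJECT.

Answer: REJECT

Trace:
initial (ε-close {0}): {0,2,4}
'b' @ 1: {1,3,5,6}
'e' @ 2: {7}  [accepting]
'e' @ 3: {}  — no active states
rest 'aaa' ignored (set empty)
after full input: {}  (accept=7 not in)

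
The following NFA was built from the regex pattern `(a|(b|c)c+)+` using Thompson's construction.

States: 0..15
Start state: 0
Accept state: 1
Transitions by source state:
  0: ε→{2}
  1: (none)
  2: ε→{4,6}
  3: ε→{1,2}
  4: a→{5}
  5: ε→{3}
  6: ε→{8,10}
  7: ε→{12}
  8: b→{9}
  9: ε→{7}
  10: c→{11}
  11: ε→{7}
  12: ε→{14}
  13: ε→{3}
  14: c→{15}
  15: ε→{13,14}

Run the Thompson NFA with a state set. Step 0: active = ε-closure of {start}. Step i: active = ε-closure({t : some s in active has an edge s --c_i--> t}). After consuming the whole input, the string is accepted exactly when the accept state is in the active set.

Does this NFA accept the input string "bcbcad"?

start: ε-closure({0}) = {0,2,4,6,8,10}
'b' @ 1: {7,9,12,14}
'c' @ 2: {1,2,3,4,6,8,10,13,14,15}  ✓accept
'b' @ 3: {7,9,12,14}
'c' @ 4: {1,2,3,4,6,8,10,13,14,15}  ✓accept
'a' @ 5: {1,2,3,4,5,6,8,10}  ✓accept
'd' @ 6: {}  — state set empty
end set {} — state 1 not in

Answer: REJECT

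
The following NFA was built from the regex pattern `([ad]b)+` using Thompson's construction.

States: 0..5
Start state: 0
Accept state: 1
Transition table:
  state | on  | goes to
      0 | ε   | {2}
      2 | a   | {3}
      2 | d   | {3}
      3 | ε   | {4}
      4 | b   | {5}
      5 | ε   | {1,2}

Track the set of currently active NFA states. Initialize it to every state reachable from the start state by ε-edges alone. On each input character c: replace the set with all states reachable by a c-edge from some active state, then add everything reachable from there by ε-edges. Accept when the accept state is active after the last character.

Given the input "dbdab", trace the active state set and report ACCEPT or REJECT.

Answer: REJECT

Trace:
initial (ε-close {0}): {0,2}
'd' @ 1: {3,4}
'b' @ 2: {1,2,5}  [accepting]
'd' @ 3: {3,4}
'a' @ 4: {}  — state set empty
rest 'b' ignored (set empty)
end set {} — state 1 not in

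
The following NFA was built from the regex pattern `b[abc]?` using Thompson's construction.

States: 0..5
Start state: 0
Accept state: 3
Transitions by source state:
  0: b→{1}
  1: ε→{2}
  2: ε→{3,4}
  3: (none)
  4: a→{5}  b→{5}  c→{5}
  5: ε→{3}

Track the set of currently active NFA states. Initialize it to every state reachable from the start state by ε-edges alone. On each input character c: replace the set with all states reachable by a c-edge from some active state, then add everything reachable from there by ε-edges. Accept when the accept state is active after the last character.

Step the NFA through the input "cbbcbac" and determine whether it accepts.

Answer: REJECT

Steps:
S₀ = ε-closure({0}) = {0}
'c' @ 1: {}  — state set empty
rest 'bbcbac' ignored (set empty)
end set {} — state 3 not in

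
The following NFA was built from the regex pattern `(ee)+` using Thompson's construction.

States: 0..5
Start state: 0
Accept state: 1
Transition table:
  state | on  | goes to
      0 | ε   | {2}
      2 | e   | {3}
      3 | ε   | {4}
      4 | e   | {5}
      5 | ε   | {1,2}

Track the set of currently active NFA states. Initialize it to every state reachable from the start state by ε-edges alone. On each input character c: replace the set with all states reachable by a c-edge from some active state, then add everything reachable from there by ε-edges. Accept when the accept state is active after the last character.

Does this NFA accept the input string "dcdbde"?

initial (ε-close {0}): {0,2}
'd' @ 1: {}  — no active states
rest 'cdbde' ignored (set empty)
end set {} — state 1 not in

Answer: REJECT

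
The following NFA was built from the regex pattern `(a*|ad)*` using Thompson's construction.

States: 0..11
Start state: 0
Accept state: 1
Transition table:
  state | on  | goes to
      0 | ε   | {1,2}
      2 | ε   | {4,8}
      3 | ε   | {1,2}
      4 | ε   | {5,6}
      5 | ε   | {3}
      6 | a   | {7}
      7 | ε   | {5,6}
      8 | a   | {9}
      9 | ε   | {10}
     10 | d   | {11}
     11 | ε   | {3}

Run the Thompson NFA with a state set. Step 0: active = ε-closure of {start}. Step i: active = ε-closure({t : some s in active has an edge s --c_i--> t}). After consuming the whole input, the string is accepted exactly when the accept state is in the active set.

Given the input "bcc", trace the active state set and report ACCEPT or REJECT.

Answer: REJECT

Derivation:
initial (ε-close {0}): {0,1,2,3,4,5,6,8}
'b' @ 1: {}  — dead — no transitions
rest 'cc' ignored (set empty)
final: {}; accept 1 not in set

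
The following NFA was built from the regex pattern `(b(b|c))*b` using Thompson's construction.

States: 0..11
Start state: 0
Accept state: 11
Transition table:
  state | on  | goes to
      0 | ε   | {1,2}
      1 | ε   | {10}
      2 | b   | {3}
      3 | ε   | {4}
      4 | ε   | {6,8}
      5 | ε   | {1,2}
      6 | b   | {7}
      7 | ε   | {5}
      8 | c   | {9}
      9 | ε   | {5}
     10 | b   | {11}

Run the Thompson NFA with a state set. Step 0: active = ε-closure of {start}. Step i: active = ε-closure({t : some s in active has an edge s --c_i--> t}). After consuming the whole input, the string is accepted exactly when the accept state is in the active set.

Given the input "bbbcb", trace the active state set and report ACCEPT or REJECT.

S₀ = ε-closure({0}) = {0,1,2,10}
'b' @ 1: {3,4,6,8,11}  (accept∈set)
'b' @ 2: {1,2,5,7,10}
'b' @ 3: {3,4,6,8,11}  (accept∈set)
'c' @ 4: {1,2,5,9,10}
'b' @ 5: {3,4,6,8,11}  (accept∈set)
after full input: {3,4,6,8,11}  (accept=11 in)

Answer: ACCEPT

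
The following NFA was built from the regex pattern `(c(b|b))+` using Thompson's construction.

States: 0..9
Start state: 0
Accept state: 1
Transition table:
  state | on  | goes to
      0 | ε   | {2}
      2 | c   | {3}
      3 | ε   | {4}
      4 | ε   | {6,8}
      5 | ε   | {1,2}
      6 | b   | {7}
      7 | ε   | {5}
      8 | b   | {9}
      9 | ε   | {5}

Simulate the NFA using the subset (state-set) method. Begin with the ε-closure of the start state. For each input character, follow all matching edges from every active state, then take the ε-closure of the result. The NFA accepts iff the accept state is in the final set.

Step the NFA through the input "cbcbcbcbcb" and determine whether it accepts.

Answer: ACCEPT

Derivation:
S₀ = ε-closure({0}) = {0,2}
'c' @ 1: {3,4,6,8}
'b' @ 2: {1,2,5,7,9}  (accept∈set)
'c' @ 3: {3,4,6,8}
'b' @ 4: {1,2,5,7,9}  (accept∈set)
'c' @ 5: {3,4,6,8}
'b' @ 6: {1,2,5,7,9}  (accept∈set)
'c' @ 7: {3,4,6,8}
'b' @ 8: {1,2,5,7,9}  (accept∈set)
'c' @ 9: {3,4,6,8}
'b' @ 10: {1,2,5,7,9}  (accept∈set)
end set {1,2,5,7,9} — state 1 in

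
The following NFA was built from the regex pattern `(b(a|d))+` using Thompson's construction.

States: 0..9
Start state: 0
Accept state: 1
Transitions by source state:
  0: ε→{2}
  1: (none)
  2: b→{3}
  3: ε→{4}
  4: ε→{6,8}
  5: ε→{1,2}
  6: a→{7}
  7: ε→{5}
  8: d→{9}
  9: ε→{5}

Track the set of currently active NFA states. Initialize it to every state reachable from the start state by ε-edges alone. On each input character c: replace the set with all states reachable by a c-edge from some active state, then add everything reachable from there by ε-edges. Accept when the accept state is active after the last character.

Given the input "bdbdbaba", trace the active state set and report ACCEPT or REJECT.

Answer: ACCEPT

Steps:
initial (ε-close {0}): {0,2}
'b' @ 1: {3,4,6,8}
'd' @ 2: {1,2,5,9}  ✓accept
'b' @ 3: {3,4,6,8}
'd' @ 4: {1,2,5,9}  ✓accept
'b' @ 5: {3,4,6,8}
'a' @ 6: {1,2,5,7}  ✓accept
'b' @ 7: {3,4,6,8}
'a' @ 8: {1,2,5,7}  ✓accept
final: {1,2,5,7}; accept 1 in set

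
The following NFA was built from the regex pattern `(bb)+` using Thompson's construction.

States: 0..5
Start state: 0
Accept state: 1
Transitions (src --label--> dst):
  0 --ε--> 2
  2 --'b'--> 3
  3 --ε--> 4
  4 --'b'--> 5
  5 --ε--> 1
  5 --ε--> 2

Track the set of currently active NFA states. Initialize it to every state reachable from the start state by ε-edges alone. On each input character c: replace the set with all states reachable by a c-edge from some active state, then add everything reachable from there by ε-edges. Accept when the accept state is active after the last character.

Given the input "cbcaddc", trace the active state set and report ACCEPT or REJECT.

Answer: REJECT

Steps:
S₀ = ε-closure({0}) = {0,2}
'c' @ 1: {}  — state set empty
rest 'bcaddc' ignored (set empty)
final: {}; accept 1 not in set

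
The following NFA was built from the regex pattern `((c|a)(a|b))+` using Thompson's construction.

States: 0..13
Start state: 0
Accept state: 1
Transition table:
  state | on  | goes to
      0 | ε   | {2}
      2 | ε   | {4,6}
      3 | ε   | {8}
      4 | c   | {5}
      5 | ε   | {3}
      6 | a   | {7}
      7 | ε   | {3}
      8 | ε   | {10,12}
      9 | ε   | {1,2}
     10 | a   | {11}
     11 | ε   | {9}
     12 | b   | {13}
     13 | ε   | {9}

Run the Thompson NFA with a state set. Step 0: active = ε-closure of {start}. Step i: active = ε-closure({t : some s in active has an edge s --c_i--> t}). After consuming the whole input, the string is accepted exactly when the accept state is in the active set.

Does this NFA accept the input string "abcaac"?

S₀ = ε-closure({0}) = {0,2,4,6}
'a' @ 1: {3,7,8,10,12}
'b' @ 2: {1,2,4,6,9,13}  [accepting]
'c' @ 3: {3,5,8,10,12}
'a' @ 4: {1,2,4,6,9,11}  [accepting]
'a' @ 5: {3,7,8,10,12}
'c' @ 6: {}  — state set empty
after full input: {}  (accept=1 not in)

Answer: REJECT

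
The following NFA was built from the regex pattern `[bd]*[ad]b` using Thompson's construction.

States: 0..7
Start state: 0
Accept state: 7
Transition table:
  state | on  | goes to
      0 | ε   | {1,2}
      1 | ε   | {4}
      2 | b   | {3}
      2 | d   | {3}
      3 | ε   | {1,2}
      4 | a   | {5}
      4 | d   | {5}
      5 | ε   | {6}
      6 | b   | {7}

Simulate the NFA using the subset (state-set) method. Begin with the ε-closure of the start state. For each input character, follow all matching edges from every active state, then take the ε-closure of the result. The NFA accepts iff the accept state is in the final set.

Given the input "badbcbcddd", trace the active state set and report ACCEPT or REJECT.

start: ε-closure({0}) = {0,1,2,4}
'b' @ 1: {1,2,3,4}
'a' @ 2: {5,6}
'd' @ 3: {}  — dead — no transitions
rest 'bcbcddd' ignored (set empty)
after full input: {}  (accept=7 not in)

Answer: REJECT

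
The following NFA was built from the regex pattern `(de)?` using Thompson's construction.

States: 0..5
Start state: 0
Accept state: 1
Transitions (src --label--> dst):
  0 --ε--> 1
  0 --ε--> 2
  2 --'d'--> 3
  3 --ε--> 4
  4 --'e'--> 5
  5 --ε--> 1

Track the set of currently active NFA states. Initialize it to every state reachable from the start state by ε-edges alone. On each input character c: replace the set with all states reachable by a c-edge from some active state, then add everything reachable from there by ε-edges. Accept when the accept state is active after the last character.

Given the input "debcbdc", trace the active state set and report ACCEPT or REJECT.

Answer: REJECT

Derivation:
initial (ε-close {0}): {0,1,2}
'd' @ 1: {3,4}
'e' @ 2: {1,5}  ✓accept
'b' @ 3: {}  — no active states
rest 'cbdc' ignored (set empty)
end set {} — state 1 not in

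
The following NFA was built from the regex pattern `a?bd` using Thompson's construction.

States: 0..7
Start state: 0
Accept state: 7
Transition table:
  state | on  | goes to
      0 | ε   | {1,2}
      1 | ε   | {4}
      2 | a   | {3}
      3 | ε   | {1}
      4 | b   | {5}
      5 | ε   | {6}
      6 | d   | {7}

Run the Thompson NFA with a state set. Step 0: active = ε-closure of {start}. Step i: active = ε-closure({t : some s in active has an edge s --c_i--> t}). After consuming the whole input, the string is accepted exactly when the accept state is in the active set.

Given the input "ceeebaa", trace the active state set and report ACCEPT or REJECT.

start: ε-closure({0}) = {0,1,2,4}
'c' @ 1: {}  — state set empty
rest 'eeebaa' ignored (set empty)
final: {}; accept 7 not in set

Answer: REJECT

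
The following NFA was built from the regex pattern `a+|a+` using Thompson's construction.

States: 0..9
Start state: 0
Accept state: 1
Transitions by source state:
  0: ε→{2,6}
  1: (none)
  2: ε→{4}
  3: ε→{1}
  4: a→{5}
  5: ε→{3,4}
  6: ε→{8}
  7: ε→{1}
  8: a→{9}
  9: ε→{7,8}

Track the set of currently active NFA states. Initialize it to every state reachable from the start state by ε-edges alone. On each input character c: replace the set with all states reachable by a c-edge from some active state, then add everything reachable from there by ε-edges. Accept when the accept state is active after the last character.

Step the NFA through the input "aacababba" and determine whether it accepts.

start: ε-closure({0}) = {0,2,4,6,8}
'a' @ 1: {1,3,4,5,7,8,9}  [accepting]
'a' @ 2: {1,3,4,5,7,8,9}  [accepting]
'c' @ 3: {}  — dead — no transitions
rest 'ababba' ignored (set empty)
after full input: {}  (accept=1 not in)

Answer: REJECT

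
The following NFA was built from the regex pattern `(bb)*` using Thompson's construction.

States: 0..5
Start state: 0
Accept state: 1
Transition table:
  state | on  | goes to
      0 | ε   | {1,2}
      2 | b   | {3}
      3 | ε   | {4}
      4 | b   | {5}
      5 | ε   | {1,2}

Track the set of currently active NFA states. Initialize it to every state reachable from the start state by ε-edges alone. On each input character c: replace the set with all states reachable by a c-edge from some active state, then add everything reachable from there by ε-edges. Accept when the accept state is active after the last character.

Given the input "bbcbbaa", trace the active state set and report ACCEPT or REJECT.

Answer: REJECT

Derivation:
start: ε-closure({0}) = {0,1,2}
'b' @ 1: {3,4}
'b' @ 2: {1,2,5}  ✓accept
'c' @ 3: {}  — no active states
rest 'bbaa' ignored (set empty)
after full input: {}  (accept=1 not in)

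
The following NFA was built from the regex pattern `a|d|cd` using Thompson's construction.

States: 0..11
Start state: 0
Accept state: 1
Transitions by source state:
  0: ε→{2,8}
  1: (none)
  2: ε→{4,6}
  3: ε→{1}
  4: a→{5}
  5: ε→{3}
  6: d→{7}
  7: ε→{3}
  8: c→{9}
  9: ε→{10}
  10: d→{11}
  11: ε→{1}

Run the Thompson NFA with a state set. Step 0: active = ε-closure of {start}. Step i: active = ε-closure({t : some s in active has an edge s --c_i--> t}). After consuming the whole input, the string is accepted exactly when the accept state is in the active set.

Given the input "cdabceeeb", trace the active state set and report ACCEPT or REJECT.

Answer: REJECT

Steps:
initial (ε-close {0}): {0,2,4,6,8}
'c' @ 1: {9,10}
'd' @ 2: {1,11}  (accept∈set)
'a' @ 3: {}  — no active states
rest 'bceeeb' ignored (set empty)
end set {} — state 1 not in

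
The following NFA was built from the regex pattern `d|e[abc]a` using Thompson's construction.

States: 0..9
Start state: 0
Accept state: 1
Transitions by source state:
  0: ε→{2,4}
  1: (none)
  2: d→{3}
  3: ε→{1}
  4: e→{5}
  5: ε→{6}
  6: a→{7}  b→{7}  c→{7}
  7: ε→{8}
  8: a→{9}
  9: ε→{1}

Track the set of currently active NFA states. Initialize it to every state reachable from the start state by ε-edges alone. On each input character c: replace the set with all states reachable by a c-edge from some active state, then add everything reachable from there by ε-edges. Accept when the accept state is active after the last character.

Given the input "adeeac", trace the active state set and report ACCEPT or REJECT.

Answer: REJECT

Steps:
start: ε-closure({0}) = {0,2,4}
'a' @ 1: {}  — state set empty
rest 'deeac' ignored (set empty)
after full input: {}  (accept=1 not in)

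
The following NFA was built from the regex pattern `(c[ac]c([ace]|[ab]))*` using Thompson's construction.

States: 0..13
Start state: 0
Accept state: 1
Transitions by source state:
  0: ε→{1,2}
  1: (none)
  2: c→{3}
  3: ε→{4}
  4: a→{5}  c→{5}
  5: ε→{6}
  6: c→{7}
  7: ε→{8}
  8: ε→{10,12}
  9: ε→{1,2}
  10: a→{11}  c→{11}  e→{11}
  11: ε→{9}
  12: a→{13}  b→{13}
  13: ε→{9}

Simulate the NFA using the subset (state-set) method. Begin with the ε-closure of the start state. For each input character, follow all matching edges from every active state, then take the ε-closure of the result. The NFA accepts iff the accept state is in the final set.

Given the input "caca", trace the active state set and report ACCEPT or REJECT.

Answer: ACCEPT

Steps:
initial (ε-close {0}): {0,1,2}
'c' @ 1: {3,4}
'a' @ 2: {5,6}
'c' @ 3: {7,8,10,12}
'a' @ 4: {1,2,9,11,13}  (accept∈set)
final: {1,2,9,11,13}; accept 1 in set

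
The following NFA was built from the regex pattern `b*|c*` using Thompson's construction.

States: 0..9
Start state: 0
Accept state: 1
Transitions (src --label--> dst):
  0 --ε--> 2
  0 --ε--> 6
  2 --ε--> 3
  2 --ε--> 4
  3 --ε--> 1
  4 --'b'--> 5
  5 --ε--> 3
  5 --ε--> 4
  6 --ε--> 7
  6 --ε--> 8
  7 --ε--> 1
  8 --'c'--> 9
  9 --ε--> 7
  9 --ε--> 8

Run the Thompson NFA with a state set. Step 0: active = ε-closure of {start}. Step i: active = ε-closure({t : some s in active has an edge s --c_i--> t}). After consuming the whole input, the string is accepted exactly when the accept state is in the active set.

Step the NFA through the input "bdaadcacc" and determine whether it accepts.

Answer: REJECT

Steps:
initial (ε-close {0}): {0,1,2,3,4,6,7,8}
'b' @ 1: {1,3,4,5}  [accepting]
'd' @ 2: {}  — no active states
rest 'aadcacc' ignored (set empty)
end set {} — state 1 not in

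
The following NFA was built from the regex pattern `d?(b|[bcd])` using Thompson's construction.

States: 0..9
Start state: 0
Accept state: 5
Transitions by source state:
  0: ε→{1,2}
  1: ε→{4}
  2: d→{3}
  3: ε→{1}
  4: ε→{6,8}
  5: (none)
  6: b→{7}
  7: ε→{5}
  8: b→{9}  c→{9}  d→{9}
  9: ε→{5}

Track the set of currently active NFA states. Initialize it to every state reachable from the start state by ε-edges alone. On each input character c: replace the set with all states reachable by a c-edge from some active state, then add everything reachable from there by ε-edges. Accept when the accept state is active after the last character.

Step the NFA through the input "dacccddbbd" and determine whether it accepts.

Answer: REJECT

Derivation:
S₀ = ε-closure({0}) = {0,1,2,4,6,8}
'd' @ 1: {1,3,4,5,6,8,9}  (accept∈set)
'a' @ 2: {}  — state set empty
rest 'cccddbbd' ignored (set empty)
final: {}; accept 5 not in set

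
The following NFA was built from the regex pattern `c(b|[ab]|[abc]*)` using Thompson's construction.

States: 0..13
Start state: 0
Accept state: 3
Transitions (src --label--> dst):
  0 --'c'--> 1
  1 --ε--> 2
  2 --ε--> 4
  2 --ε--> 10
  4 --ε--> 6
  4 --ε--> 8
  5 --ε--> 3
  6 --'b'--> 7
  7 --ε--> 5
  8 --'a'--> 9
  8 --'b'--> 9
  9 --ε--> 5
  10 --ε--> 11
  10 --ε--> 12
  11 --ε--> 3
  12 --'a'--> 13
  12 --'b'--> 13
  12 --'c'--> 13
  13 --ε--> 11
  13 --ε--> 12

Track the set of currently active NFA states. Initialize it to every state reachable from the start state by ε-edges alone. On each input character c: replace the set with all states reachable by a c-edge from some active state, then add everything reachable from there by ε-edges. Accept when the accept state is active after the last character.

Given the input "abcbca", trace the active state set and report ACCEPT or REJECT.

Answer: REJECT

Derivation:
initial (ε-close {0}): {0}
'a' @ 1: {}  — dead — no transitions
rest 'bcbca' ignored (set empty)
after full input: {}  (accept=3 not in)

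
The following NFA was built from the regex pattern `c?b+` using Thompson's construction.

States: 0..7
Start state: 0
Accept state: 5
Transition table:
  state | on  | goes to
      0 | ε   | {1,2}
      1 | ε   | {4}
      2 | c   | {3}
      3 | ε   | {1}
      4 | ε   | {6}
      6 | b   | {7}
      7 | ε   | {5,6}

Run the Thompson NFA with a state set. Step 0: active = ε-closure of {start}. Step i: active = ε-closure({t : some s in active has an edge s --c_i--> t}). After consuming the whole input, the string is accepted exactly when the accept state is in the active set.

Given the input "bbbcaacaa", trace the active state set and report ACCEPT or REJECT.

initial (ε-close {0}): {0,1,2,4,6}
'b' @ 1: {5,6,7}  [accepting]
'b' @ 2: {5,6,7}  [accepting]
'b' @ 3: {5,6,7}  [accepting]
'c' @ 4: {}  — state set empty
rest 'aacaa' ignored (set empty)
after full input: {}  (accept=5 not in)

Answer: REJECT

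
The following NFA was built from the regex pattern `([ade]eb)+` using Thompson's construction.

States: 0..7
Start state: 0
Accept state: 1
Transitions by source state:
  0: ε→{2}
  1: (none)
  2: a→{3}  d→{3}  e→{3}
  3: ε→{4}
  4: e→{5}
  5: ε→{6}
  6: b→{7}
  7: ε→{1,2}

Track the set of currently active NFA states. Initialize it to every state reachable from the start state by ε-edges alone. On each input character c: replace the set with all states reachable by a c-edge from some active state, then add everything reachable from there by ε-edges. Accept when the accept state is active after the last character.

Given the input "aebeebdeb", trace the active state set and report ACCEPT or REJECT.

S₀ = ε-closure({0}) = {0,2}
'a' @ 1: {3,4}
'e' @ 2: {5,6}
'b' @ 3: {1,2,7}  (accept∈set)
'e' @ 4: {3,4}
'e' @ 5: {5,6}
'b' @ 6: {1,2,7}  (accept∈set)
'd' @ 7: {3,4}
'e' @ 8: {5,6}
'b' @ 9: {1,2,7}  (accept∈set)
end set {1,2,7} — state 1 in

Answer: ACCEPT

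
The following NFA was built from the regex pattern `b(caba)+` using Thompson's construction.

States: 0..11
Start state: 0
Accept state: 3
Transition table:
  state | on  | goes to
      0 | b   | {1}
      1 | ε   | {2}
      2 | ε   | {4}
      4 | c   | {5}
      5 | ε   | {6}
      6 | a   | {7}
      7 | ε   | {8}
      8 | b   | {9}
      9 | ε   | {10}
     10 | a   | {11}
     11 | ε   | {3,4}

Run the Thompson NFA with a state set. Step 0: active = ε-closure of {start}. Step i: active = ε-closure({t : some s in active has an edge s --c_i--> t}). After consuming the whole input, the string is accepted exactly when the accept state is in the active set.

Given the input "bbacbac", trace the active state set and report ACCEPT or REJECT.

initial (ε-close {0}): {0}
'b' @ 1: {1,2,4}
'b' @ 2: {}  — dead — no transitions
rest 'acbac' ignored (set empty)
final: {}; accept 3 not in set

Answer: REJECT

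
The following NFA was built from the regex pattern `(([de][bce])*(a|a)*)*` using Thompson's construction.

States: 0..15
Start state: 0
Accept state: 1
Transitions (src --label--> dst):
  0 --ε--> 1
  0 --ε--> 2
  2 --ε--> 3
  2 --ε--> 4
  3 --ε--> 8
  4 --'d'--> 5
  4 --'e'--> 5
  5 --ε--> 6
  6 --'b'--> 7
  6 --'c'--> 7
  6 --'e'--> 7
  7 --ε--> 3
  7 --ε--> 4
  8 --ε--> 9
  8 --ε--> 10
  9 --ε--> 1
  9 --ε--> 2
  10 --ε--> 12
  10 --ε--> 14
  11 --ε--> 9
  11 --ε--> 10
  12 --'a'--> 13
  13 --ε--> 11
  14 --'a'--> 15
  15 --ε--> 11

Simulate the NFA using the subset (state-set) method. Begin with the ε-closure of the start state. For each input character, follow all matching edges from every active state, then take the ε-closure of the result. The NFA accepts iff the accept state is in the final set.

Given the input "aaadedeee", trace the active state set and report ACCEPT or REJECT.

start: ε-closure({0}) = {0,1,2,3,4,8,9,10,12,14}
'a' @ 1: {1,2,3,4,8,9,10,11,12,13,14,15}  (accept∈set)
'a' @ 2: {1,2,3,4,8,9,10,11,12,13,14,15}  (accept∈set)
'a' @ 3: {1,2,3,4,8,9,10,11,12,13,14,15}  (accept∈set)
'd' @ 4: {5,6}
'e' @ 5: {1,2,3,4,7,8,9,10,12,14}  (accept∈set)
'd' @ 6: {5,6}
'e' @ 7: {1,2,3,4,7,8,9,10,12,14}  (accept∈set)
'e' @ 8: {5,6}
'e' @ 9: {1,2,3,4,7,8,9,10,12,14}  (accept∈set)
final: {1,2,3,4,7,8,9,10,12,14}; accept 1 in set

Answer: ACCEPT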